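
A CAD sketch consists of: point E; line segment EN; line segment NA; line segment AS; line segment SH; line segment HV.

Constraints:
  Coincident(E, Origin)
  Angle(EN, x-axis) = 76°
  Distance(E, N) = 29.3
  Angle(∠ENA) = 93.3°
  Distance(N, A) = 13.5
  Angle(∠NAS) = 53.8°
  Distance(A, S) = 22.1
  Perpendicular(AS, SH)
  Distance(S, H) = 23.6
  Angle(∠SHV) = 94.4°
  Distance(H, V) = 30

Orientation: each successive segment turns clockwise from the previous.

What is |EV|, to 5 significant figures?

50.865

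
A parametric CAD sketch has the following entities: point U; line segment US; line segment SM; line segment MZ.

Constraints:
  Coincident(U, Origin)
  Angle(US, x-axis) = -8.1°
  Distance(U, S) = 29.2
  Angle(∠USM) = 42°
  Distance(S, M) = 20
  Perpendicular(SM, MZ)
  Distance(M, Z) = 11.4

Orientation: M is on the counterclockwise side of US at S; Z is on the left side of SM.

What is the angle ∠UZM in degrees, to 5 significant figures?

168.20°

U is at the origin; US runs at -8.1° with length 29.2, so S = 29.2·(cos -8.1°, sin -8.1°) = (28.909, -4.1143). ∠USM = 42.0°, so SM runs at -8.1° + (180° − 42.0°) = 129.90° from the x-axis; with |SM| = 20.0, M = S + 20.0·(cos 129.90°, sin 129.90°) = (16.080, 11.229). The perpendicularity gives MZ at right angles to SM; with |MZ| = 11.4 on the left of SM, Z = M + 11.4·(-0.76717, -0.64145) = (7.3340, 3.9165). Then cos ∠UZM = ZU·ZM / (|ZU||ZM|), giving 168.20°.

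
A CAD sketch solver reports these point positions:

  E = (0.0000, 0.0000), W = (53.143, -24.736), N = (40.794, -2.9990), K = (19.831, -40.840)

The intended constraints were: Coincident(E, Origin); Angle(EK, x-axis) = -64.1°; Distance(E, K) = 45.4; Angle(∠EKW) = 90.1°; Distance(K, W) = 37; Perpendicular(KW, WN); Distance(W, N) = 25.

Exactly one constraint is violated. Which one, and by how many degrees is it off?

Perpendicular(KW, WN) — off by 3.80°.

E = (0.00, 0.00) ✓; EK at -64.10° ✓; |EK| = 45.40 ✓; ∠EKW = 90.10° ✓; |KW| = 37.00 ✓; ∠(KW, WN) = 93.80° ✗; |WN| = 25.00 ✓.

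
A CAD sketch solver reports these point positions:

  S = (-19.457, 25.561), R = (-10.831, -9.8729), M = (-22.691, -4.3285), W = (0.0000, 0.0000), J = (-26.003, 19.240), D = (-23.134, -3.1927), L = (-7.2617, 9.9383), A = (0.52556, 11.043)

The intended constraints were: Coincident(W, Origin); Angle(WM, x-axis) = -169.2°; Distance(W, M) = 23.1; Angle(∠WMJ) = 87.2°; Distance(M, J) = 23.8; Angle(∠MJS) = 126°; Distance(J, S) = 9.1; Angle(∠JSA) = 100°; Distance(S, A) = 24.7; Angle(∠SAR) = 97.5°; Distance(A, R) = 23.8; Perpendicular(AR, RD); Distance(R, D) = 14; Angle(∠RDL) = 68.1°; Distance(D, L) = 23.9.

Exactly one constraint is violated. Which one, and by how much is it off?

Distance(D, L) = 23.9 — off by 3.30.

W = (0.00, 0.00) ✓; WM at -169.2° ✓; |WM| = 23.10 ✓; ∠WMJ = 87.20° ✓; |MJ| = 23.80 ✓; ∠MJS = 126.0° ✓; |JS| = 9.100 ✓; ∠JSA = 100.0° ✓; |SA| = 24.70 ✓; ∠SAR = 97.50° ✓; |AR| = 23.80 ✓; ∠(AR, RD) = 90.00° ✓; |RD| = 14.00 ✓; ∠RDL = 68.10° ✓; |DL| = 20.60 ✗.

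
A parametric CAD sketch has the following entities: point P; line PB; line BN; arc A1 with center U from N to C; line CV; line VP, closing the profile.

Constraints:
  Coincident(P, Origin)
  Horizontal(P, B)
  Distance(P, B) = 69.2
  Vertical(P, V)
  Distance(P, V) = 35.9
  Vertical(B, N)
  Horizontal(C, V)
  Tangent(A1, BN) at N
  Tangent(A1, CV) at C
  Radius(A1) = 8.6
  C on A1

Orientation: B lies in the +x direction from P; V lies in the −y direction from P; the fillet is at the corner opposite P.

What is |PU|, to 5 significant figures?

66.465

P and V share the same x with |PV| = 35.9 and V on the −y side, so V = (0.0000, -35.900). The virtual corner opposite P is at (69.200, -35.900). Tangency of A1 to BN means the radius UN is perpendicular to BN and tangency of A1 to CV means the radius UC is perpendicular to CV, with radius 8.6, so the center U sits 8.6 in from both sides at U = (60.600, -27.300). Then |PU| = |U − P| = 66.465.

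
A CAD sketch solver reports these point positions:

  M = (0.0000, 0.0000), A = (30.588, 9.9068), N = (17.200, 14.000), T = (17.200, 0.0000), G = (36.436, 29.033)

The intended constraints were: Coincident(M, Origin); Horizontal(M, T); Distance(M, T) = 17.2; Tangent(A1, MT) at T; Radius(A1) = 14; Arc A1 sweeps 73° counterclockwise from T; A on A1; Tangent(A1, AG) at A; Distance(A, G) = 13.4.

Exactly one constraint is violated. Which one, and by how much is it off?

Distance(A, G) = 13.4 — off by 6.60.

M = (0.00, 0.00) ✓; M.y = 0.00, T.y = 0.00 ✓; |MT| = 17.20 ✓; ∠(NT, TM) = 90.00° ✓; |NT| = 14.00 ✓; bearing(N→A) − bearing(N→T) = 73.00° ✓; |NA| = 14.00 ✓; ∠(NA, AG) = 90.00° ✓; |AG| = 20.00 ✗.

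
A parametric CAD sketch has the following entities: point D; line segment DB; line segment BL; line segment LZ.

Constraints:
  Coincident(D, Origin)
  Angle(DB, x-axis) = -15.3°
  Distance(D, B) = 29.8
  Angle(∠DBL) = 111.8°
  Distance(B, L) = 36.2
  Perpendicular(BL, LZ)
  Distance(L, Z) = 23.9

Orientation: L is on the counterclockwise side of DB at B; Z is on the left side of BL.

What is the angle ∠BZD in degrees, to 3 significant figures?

38.0°

D is at the origin; DB runs at -15.3° with length 29.8, so B = 29.8·(cos -15.3°, sin -15.3°) = (28.7, -7.86). ∠DBL = 111.8°, so BL runs at -15.3° + (180° − 111.8°) = 52.9° from the x-axis; with |BL| = 36.2, L = B + 36.2·(cos 52.9°, sin 52.9°) = (50.6, 21.0). BL is perpendicular to LZ; with |LZ| = 23.9 on the left of BL, Z = L + 23.9·(-0.798, 0.603) = (31.5, 35.4). Then cos ∠BZD = ZB·ZD / (|ZB||ZD|), giving 38.0°.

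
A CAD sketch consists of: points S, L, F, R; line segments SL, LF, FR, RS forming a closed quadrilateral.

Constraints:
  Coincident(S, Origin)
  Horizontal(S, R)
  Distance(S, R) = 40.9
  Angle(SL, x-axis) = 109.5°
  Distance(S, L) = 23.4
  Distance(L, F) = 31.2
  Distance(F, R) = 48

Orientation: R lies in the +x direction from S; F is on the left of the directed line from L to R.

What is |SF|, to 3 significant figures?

44.6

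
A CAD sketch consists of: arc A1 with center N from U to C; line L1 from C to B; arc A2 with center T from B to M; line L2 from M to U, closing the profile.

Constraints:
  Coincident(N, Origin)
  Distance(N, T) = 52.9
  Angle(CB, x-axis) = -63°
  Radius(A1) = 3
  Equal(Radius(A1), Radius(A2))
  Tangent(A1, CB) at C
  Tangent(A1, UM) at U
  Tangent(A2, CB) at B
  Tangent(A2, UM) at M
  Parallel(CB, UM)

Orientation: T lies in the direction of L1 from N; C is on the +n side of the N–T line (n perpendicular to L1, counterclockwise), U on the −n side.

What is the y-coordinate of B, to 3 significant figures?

-45.8

The slot axis is L1's direction at -63.0°, so u = (cos -63.0°, sin -63.0°) = (0.454, -0.891) and n = (−sin -63.0°, cos -63.0°) = (0.891, 0.454). N is at the origin and T lies 52.9 along u from N, so T = 52.9·u = (24.0, -47.1). Tangency of A1 to both parallel lines with radius 3.0 puts C and U at N ± 3.0·n: C = (2.67, 1.36), U = (-2.67, -1.36). Equal radii place B and M the same way about T: B = T + 3.0·n = (26.7, -45.8), M = T − 3.0·n = (21.3, -48.5). So B.y = -45.8.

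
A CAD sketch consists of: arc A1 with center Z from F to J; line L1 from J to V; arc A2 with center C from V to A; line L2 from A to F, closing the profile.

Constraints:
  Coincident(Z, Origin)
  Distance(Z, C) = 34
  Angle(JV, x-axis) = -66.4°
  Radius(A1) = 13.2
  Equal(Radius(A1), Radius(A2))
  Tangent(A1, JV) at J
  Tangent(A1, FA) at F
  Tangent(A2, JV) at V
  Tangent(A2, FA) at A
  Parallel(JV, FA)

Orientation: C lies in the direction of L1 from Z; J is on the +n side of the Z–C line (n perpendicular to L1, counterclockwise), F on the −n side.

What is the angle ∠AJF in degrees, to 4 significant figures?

52.17°

The slot axis is L1's direction at -66.4°, so u = (cos -66.4°, sin -66.4°) = (0.4003, -0.9164) and n = (−sin -66.4°, cos -66.4°) = (0.9164, 0.4003). Z is at the origin and C lies 34.0 along u from Z, so C = 34.0·u = (13.61, -31.16). Tangency of A1 to both parallel lines with radius 13.2 puts J and F at Z ± 13.2·n: J = (12.10, 5.285), F = (-12.10, -5.285). Equal radii place V and A the same way about C: V = C + 13.2·n = (25.71, -25.87), A = C − 13.2·n = (1.516, -36.44). Then cos ∠AJF = JA·JF / (|JA||JF|), giving 52.17°.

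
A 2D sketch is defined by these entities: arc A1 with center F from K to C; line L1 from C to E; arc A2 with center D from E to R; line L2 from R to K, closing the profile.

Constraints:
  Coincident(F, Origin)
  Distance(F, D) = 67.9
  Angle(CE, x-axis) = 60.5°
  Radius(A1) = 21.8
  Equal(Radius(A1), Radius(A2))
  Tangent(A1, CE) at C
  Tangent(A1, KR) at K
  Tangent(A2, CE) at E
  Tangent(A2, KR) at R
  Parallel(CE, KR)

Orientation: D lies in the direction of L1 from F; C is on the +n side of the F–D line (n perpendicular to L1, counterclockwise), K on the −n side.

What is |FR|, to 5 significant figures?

71.314

The slot axis is L1's direction at 60.5°, so u = (cos 60.5°, sin 60.5°) = (0.49242, 0.87036) and n = (−sin 60.5°, cos 60.5°) = (-0.87036, 0.49242). F is at the origin and D lies 67.9 along u from F, so D = 67.9·u = (33.436, 59.097). Tangency of A1 to both parallel lines with radius 21.8 puts C and K at F ± 21.8·n: C = (-18.974, 10.735), K = (18.974, -10.735). Equal radii place E and R the same way about D: E = D + 21.8·n = (14.462, 69.832), R = D − 21.8·n = (52.409, 48.362). Then |FR| = |R − F| = 71.314.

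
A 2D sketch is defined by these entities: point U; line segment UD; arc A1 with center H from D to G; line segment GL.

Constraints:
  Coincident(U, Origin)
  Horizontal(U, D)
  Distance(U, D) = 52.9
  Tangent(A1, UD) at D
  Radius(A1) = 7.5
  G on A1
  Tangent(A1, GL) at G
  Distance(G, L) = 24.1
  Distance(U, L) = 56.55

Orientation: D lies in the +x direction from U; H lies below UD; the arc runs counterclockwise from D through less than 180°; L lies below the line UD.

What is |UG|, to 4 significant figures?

46.09

U is at the origin; U and D share the same y with |UD| = 52.9 and D on the +x side, so D = (52.90, 0.000). Tangency of A1 to UD means the radius HD is perpendicular to UD, so H = D + (0, -7.5) = (52.90, -7.500). Since HG ⟂ GL (tangency), |HL| = √(7.5² + 24.1²) = 25.24 regardless of where G sits on A1. So L lies on both circle(U, 56.55) and circle(H, 25.24); the below-UD intersection is L = (46.66, -31.96). G is the foot of the tangent from L: G = (45.41, -7.888).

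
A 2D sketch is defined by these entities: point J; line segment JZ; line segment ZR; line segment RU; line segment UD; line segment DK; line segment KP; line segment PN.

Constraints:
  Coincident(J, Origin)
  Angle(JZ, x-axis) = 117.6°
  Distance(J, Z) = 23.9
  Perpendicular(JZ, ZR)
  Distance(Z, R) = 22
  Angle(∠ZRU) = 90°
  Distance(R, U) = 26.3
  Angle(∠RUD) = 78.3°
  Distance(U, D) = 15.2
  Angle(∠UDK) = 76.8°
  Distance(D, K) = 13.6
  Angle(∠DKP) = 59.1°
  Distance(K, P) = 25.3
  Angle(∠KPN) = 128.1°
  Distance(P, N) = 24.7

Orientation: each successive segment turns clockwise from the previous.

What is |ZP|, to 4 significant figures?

41.76

J is at the origin; JZ runs at 117.6° with length 23.9, so Z = (-11.07, 21.18). The perpendicularity gives ZR at right angles to JZ, so ZR runs at 27.60°; with |ZR| = 22.0, R = (8.424, 31.37). ∠ZRU = 90.0° gives RU at -62.40° from the x-axis; with |RU| = 26.3, U = (20.61, 8.066). ∠RUD = 78.3° gives UD at -164.1° from the x-axis; with |UD| = 15.2, D = (5.990, 3.901). ∠UDK = 76.8° gives DK at 92.70° from the x-axis; with |DK| = 13.6, K = (5.349, 17.49). ∠DKP = 59.1° gives KP at -28.20° from the x-axis; with |KP| = 25.3, P = (27.65, 5.531). Then |ZP| = |P − Z| = 41.76.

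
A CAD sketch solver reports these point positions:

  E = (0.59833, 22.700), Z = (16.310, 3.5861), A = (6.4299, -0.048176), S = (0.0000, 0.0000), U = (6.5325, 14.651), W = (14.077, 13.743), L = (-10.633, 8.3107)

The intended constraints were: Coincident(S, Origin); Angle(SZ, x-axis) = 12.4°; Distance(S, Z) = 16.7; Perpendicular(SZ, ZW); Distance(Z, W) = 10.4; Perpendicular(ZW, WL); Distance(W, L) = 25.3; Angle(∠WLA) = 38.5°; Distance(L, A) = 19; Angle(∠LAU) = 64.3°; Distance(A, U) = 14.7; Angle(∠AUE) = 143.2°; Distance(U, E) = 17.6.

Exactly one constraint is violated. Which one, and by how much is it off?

Distance(U, E) = 17.6 — off by 7.60.

S = (0.00, 0.00) ✓; SZ at 12.40° ✓; |SZ| = 16.70 ✓; ∠(SZ, ZW) = 90.00° ✓; |ZW| = 10.40 ✓; ∠(ZW, WL) = 90.00° ✓; |WL| = 25.30 ✓; ∠WLA = 38.50° ✓; |LA| = 19.00 ✓; ∠LAU = 64.30° ✓; |AU| = 14.70 ✓; ∠AUE = 143.2° ✓; |UE| = 10.00 ✗.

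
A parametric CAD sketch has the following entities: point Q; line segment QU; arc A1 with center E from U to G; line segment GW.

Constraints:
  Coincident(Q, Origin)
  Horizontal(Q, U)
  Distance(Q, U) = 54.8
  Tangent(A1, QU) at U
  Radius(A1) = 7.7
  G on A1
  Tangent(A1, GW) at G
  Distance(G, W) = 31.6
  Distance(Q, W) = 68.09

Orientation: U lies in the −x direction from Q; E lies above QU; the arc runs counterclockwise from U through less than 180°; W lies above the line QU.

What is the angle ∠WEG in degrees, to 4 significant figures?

76.31°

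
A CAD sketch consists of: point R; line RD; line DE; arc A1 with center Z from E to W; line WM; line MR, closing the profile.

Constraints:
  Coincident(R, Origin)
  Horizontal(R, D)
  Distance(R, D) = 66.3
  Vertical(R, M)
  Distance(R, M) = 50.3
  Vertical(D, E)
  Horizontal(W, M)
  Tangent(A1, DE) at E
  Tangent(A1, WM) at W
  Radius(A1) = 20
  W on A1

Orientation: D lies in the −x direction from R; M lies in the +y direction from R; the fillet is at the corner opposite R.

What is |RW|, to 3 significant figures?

68.4

R is at the origin; R and D share the same y with |RD| = 66.3 and D on the −x side, so D = (-66.3, 0.00). RM is vertical with |RM| = 50.3 and M on the +y side, so M = (0.00, 50.3). The virtual corner opposite R is at (-66.3, 50.3). Tangency of A1 to DE means the radius ZE is perpendicular to DE and tangency of A1 to WM means the radius ZW is perpendicular to WM, with radius 20.0, so the center Z sits 20.0 in from both sides at Z = (-46.3, 30.3). That places the tangent points at E = (-66.3, 30.3) on DE and W = (-46.3, 50.3) on WM. Then |RW| = |W − R| = 68.4.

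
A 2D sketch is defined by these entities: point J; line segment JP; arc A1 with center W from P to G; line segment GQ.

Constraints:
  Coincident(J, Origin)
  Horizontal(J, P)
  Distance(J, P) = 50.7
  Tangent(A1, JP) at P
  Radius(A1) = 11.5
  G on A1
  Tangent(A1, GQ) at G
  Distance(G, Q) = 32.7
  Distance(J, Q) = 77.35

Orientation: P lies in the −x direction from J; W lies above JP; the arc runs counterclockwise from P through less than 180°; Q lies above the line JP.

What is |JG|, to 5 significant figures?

46.285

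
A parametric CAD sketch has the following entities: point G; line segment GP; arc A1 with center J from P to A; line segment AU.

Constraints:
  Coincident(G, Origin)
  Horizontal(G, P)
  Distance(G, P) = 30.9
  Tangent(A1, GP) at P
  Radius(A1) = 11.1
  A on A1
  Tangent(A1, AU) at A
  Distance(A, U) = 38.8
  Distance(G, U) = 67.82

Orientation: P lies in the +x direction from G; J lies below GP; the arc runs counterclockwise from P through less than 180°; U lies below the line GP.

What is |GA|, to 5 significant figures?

29.223

G is at the origin; G and P share the same y with |GP| = 30.9 and P on the +x side, so P = (30.900, 0.0000). A1 meets GP tangentially, so JP is at right angles to GP, so J = P + (0, -11.1) = (30.900, -11.100). Since JA ⟂ AU (tangency), |JU| = √(11.1² + 38.8²) = 40.357 regardless of where A sits on A1. So U lies on both circle(G, 67.82) and circle(J, 40.357); the below-GP intersection is U = (48.480, -47.426). A is the foot of the tangent from U: A = (22.624, -18.497).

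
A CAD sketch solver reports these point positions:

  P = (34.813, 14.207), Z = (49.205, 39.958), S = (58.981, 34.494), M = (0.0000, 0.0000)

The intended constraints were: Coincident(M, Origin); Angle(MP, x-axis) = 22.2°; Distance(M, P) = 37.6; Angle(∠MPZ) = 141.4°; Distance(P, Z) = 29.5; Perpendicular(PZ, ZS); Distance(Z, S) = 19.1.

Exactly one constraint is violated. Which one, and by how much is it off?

Distance(Z, S) = 19.1 — off by 7.90.

M = (0.00, 0.00) ✓; MP at 22.20° ✓; |MP| = 37.60 ✓; ∠MPZ = 141.4° ✓; |PZ| = 29.50 ✓; ∠(PZ, ZS) = 90.00° ✓; |ZS| = 11.20 ✗.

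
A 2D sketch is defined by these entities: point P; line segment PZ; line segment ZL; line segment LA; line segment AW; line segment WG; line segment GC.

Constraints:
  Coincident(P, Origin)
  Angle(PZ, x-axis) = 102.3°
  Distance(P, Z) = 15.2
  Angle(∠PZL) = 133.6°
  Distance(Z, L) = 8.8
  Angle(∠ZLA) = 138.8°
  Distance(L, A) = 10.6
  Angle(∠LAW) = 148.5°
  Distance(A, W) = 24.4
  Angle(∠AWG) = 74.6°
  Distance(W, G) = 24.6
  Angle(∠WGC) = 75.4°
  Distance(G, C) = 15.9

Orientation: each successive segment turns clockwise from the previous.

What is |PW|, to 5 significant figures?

39.529

P is at the origin; PZ runs at 102.3° with length 15.2, so Z = (-3.2381, 14.851). ∠PZL = 133.6° gives ZL at 55.900° from the x-axis; with |ZL| = 8.8, L = (1.6956, 22.138). ∠ZLA = 138.8° gives LA at 14.700° from the x-axis; with |LA| = 10.6, A = (11.949, 24.828). ∠LAW = 148.5° gives AW at -16.800° from the x-axis; with |AW| = 24.4, W = (35.307, 17.775). Then |PW| = |W − P| = 39.529.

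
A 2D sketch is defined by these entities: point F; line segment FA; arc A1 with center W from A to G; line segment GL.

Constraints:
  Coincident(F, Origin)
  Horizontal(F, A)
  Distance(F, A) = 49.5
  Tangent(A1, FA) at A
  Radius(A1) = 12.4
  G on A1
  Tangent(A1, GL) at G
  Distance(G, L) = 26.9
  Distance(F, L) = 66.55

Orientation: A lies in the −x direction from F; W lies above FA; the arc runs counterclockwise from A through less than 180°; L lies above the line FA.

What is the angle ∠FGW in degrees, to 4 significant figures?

125.6°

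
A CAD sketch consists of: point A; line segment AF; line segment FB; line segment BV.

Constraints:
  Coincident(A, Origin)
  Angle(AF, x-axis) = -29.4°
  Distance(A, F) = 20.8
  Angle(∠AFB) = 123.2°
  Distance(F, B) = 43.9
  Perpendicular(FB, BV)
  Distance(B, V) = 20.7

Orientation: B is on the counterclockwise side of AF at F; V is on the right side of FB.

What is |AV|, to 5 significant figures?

67.148

∠AFB = 123.2°, so FB runs at -29.4° + (180° − 123.2°) = 27.400° from the x-axis; with |FB| = 43.9, B = F + 43.9·(cos 27.400°, sin 27.400°) = (57.096, 9.9920). The perpendicularity gives BV at right angles to FB; with |BV| = 20.7 on the right of FB, V = B + 20.7·(0.46020, -0.88782) = (66.622, -8.3858). Then |AV| = |V − A| = 67.148.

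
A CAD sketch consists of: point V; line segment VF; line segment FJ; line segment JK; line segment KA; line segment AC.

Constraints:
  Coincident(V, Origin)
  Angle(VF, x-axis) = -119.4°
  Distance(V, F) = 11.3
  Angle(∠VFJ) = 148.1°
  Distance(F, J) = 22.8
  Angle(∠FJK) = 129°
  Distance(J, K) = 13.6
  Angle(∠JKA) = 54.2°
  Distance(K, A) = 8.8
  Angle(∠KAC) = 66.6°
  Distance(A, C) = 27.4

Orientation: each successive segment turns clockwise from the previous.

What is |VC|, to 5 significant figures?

46.457

∠JKA = 54.2° gives KA at 31.900° from the x-axis; with |KA| = 8.8, A = (-30.658, -10.983). ∠KAC = 66.6° gives AC at -81.500° from the x-axis; with |AC| = 27.4, C = (-26.608, -38.082). Then |VC| = |C − V| = 46.457.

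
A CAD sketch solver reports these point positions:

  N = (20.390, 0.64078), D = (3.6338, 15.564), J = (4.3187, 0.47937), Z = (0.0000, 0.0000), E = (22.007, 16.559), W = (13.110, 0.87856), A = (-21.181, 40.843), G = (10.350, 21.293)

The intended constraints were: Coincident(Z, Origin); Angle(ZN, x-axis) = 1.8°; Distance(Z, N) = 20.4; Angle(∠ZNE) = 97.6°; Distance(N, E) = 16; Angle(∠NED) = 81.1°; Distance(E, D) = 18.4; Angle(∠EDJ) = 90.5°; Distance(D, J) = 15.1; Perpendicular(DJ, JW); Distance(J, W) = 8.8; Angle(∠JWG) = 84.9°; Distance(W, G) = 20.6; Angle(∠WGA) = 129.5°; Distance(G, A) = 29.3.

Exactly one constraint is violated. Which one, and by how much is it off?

Distance(G, A) = 29.3 — off by 7.80.

Z = (0.00, 0.00) ✓; ZN at 1.800° ✓; |ZN| = 20.40 ✓; ∠ZNE = 97.60° ✓; |NE| = 16.00 ✓; ∠NED = 81.10° ✓; |ED| = 18.40 ✓; ∠EDJ = 90.50° ✓; |DJ| = 15.10 ✓; ∠(DJ, JW) = 90.00° ✓; |JW| = 8.800 ✓; ∠JWG = 84.90° ✓; |WG| = 20.60 ✓; ∠WGA = 129.5° ✓; |GA| = 37.10 ✗.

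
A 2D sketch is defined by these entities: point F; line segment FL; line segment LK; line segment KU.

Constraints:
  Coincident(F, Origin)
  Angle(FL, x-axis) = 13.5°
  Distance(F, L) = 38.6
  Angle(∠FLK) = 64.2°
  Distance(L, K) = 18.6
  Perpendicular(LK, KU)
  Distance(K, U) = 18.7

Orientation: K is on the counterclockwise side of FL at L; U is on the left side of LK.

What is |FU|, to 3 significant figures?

16.2

F is at the origin; FL runs at 13.5° with length 38.6, so L = 38.6·(cos 13.5°, sin 13.5°) = (37.5, 9.01). ∠FLK = 64.2°, so LK runs at 13.5° + (180° − 64.2°) = 129° from the x-axis; with |LK| = 18.6, K = L + 18.6·(cos 129°, sin 129°) = (25.8, 23.4). LK is perpendicular to KU; with |KU| = 18.7 on the left of LK, U = K + 18.7·(-0.774, -0.633) = (11.3, 11.6). Then |FU| = |U − F| = 16.2.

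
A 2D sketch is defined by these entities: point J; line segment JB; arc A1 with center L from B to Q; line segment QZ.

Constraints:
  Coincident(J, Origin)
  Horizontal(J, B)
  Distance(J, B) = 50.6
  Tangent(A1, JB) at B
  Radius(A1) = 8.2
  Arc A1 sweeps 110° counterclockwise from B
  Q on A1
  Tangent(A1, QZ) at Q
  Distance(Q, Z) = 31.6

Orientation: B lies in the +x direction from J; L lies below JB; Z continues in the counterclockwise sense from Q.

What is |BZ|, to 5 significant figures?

40.817

J is at the origin; JB is horizontal with |JB| = 50.6 and B on the +x side, so B = (50.600, 0.0000). The tangent condition forces LB to be normal to JB, so L = B + (0, -8.2) = (50.600, -8.2000). On A1, B sits at bearing 90° from L; a 110° counterclockwise sweep puts Q at bearing 200°, so Q = L + 8.2·(cos 200°, sin 200°) = (42.895, -11.005). A1 meets QZ tangentially, so LQ is at right angles to QZ, so QZ runs along (−sin 200°, cos 200°); with |QZ| = 31.6, Z = (53.702, -40.699). Then |BZ| = |Z − B| = 40.817.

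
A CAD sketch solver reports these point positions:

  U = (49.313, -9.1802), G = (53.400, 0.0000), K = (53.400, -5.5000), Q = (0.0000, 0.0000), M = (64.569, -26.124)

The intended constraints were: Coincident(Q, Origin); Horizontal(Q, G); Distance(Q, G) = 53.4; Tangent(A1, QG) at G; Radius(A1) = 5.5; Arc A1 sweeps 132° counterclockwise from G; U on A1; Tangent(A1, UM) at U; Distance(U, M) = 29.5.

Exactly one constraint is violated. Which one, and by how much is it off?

Distance(U, M) = 29.5 — off by 6.70.

Q = (0.00, 0.00) ✓; Q.y = 0.00, G.y = 0.00 ✓; |QG| = 53.40 ✓; ∠(KG, GQ) = 90.00° ✓; |KG| = 5.500 ✓; bearing(K→U) − bearing(K→G) = 132.0° ✓; |KU| = 5.500 ✓; ∠(KU, UM) = 90.00° ✓; |UM| = 22.80 ✗.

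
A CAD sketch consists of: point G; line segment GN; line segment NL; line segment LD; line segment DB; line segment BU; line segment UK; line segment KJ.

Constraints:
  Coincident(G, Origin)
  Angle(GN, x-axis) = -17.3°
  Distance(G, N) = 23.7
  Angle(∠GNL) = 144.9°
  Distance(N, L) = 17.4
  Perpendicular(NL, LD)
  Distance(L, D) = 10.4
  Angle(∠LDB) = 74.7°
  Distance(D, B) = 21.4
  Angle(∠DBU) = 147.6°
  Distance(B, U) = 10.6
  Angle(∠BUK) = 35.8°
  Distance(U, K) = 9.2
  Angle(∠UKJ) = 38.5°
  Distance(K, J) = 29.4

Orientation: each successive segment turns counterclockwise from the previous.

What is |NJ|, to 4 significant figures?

30.14

G is at the origin; GN runs at -17.3° with length 23.7, so N = (22.63, -7.048). ∠GNL = 144.9° gives NL at 17.80° from the x-axis; with |NL| = 17.4, L = (39.19, -1.729). The perpendicularity gives LD at right angles to NL, so LD runs at 107.8°; with |LD| = 10.4, D = (36.02, 8.173). ∠LDB = 74.7° gives DB at -146.9° from the x-axis; with |DB| = 21.4, B = (18.09, -3.513). ∠DBU = 147.6° gives BU at -114.5° from the x-axis; with |BU| = 10.6, U = (13.69, -13.16). ∠BUK = 35.8° gives UK at 29.70° from the x-axis; with |UK| = 9.2, K = (21.68, -8.600). ∠UKJ = 38.5° gives KJ at 171.2° from the x-axis; with |KJ| = 29.4, J = (-7.370, -4.103). Then |NJ| = |J − N| = 30.14.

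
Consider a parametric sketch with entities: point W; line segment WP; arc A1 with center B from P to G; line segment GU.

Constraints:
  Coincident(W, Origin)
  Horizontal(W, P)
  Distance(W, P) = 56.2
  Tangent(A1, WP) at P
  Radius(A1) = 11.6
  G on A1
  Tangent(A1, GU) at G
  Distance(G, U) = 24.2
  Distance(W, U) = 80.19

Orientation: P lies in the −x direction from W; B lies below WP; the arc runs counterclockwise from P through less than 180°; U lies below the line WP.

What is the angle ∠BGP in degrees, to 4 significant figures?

52.22°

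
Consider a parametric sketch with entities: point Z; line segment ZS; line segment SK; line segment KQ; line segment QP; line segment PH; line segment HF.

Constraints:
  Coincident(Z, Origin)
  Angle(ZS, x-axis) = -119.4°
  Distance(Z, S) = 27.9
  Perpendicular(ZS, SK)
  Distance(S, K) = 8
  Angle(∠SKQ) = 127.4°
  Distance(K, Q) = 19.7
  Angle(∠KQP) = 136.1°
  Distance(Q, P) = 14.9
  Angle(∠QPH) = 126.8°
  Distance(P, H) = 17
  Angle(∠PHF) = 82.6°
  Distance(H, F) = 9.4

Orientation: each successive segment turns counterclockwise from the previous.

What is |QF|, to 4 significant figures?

24.85

∠QPH = 126.8° gives PH at 120.3° from the x-axis; with |PH| = 17.0, H = (8.601, 7.930). ∠PHF = 82.6° gives HF at -142.3° from the x-axis; with |HF| = 9.4, F = (1.164, 2.182). Then |QF| = |F − Q| = 24.85.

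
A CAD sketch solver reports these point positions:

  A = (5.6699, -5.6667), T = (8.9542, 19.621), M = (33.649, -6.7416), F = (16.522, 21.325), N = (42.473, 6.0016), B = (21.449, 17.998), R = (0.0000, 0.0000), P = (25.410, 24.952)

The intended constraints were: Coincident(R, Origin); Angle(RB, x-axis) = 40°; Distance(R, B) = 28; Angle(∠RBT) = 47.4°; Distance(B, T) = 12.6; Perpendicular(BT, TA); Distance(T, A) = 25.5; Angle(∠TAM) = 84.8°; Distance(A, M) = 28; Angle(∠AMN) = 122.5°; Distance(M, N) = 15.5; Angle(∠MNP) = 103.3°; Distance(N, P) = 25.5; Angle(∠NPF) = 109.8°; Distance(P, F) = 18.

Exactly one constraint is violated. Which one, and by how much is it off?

Distance(P, F) = 18 — off by 8.40.

R = (0.00, 0.00) ✓; RB at 40.00° ✓; |RB| = 28.00 ✓; ∠RBT = 47.40° ✓; |BT| = 12.60 ✓; ∠(BT, TA) = 90.00° ✓; |TA| = 25.50 ✓; ∠TAM = 84.80° ✓; |AM| = 28.00 ✓; ∠AMN = 122.5° ✓; |MN| = 15.50 ✓; ∠MNP = 103.3° ✓; |NP| = 25.50 ✓; ∠NPF = 109.8° ✓; |PF| = 9.600 ✗.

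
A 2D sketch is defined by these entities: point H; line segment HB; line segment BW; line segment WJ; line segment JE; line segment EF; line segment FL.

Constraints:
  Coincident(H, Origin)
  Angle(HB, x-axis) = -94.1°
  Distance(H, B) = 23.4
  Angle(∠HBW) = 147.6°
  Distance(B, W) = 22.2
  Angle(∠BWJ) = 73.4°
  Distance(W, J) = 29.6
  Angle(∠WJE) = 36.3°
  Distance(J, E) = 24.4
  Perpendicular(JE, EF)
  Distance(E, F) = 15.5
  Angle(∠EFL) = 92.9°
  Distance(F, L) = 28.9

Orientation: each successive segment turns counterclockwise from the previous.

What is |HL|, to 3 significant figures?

52.9

H is at the origin; HB runs at -94.1° with length 23.4, so B = (-1.67, -23.3). ∠HBW = 147.6° gives BW at -61.7° from the x-axis; with |BW| = 22.2, W = (8.85, -42.9). ∠BWJ = 73.4° gives WJ at 44.9° from the x-axis; with |WJ| = 29.6, J = (29.8, -22.0). ∠WJE = 36.3° gives JE at -171° from the x-axis; with |JE| = 24.4, E = (5.69, -25.6). JE is perpendicular to EF, so EF runs at -81.4°; with |EF| = 15.5, F = (8.01, -41.0). ∠EFL = 92.9° gives FL at 5.70° from the x-axis; with |FL| = 28.9, L = (36.8, -38.1). Then |HL| = |L − H| = 52.9.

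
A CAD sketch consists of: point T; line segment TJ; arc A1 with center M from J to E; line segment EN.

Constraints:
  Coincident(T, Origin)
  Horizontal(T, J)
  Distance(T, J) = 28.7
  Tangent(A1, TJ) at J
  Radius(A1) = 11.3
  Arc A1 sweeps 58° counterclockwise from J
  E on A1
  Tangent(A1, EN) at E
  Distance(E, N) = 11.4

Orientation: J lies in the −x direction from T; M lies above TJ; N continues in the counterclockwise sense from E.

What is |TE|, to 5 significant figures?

19.841

A1 meets TJ tangentially, so MJ is at right angles to TJ, so M = J + (0, 11.3) = (-28.700, 11.300). On A1, J sits at bearing -90° from M; a 58° counterclockwise sweep puts E at bearing -32°, so E = M + 11.3·(cos -32°, sin -32°) = (-19.117, 5.3119). Then |TE| = |E − T| = 19.841.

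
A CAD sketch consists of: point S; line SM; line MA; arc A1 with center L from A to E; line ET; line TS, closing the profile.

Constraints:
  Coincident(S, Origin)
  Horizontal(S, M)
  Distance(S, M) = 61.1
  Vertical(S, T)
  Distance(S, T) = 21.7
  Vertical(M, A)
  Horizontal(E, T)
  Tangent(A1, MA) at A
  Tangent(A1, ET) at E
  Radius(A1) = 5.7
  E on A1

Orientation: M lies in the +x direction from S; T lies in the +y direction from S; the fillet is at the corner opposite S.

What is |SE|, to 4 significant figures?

59.50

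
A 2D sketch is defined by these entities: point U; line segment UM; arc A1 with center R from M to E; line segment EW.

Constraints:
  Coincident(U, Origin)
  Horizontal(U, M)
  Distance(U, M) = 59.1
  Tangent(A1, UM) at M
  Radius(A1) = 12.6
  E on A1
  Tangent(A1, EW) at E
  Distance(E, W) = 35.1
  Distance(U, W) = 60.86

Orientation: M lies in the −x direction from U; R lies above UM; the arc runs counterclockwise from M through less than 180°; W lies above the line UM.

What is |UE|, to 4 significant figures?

47.84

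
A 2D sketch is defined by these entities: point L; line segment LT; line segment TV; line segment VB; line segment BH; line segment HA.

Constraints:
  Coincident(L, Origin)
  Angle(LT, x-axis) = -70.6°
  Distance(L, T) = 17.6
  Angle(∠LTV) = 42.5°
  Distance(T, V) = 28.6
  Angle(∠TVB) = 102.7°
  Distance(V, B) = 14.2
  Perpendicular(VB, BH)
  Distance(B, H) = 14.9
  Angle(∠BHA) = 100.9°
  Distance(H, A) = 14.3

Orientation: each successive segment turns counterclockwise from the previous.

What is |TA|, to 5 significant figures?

12.147

L is at the origin; LT runs at -70.6° with length 17.6, so T = (5.8460, -16.601). ∠LTV = 42.5° gives TV at 66.900° from the x-axis; with |TV| = 28.6, V = (17.067, 9.7062). ∠TVB = 102.7° gives VB at 144.20° from the x-axis; with |VB| = 14.2, B = (5.5498, 18.013). VB is perpendicular to BH, so BH runs at -125.80°; with |BH| = 14.9, H = (-3.1661, 5.9277). ∠BHA = 100.9° gives HA at -46.700° from the x-axis; with |HA| = 14.3, A = (6.6411, -4.4794). Then |TA| = |A − T| = 12.147.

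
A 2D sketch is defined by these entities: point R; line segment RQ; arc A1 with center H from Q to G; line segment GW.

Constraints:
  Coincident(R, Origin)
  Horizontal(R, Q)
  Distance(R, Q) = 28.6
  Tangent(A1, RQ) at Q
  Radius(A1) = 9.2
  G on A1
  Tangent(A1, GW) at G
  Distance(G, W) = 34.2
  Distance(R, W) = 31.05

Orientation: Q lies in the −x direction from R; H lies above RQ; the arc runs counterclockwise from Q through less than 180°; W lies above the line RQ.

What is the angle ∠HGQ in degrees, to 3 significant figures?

63.4°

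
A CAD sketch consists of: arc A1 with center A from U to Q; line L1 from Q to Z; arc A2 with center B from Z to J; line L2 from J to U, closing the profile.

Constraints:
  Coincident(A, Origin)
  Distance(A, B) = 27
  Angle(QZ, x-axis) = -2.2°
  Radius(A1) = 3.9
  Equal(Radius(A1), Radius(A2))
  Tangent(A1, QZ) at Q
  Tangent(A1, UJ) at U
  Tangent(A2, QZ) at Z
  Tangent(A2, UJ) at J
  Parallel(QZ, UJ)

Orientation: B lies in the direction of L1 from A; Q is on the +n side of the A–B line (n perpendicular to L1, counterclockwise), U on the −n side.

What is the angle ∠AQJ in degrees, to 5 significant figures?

73.887°

Tangency of A1 to both parallel lines with radius 3.9 puts Q and U at A ± 3.9·n: Q = (0.14971, 3.8971), U = (-0.14971, -3.8971). Equal radii place Z and J the same way about B: Z = B + 3.9·n = (27.130, 2.8607), J = B − 3.9·n = (26.830, -4.9336). Then cos ∠AQJ = QA·QJ / (|QA||QJ|), giving 73.887°.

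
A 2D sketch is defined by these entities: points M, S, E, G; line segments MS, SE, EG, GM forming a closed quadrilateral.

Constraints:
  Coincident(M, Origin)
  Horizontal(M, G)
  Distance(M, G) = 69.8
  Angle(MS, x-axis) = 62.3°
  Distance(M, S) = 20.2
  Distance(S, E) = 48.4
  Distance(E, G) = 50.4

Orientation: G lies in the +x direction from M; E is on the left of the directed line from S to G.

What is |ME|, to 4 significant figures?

67.03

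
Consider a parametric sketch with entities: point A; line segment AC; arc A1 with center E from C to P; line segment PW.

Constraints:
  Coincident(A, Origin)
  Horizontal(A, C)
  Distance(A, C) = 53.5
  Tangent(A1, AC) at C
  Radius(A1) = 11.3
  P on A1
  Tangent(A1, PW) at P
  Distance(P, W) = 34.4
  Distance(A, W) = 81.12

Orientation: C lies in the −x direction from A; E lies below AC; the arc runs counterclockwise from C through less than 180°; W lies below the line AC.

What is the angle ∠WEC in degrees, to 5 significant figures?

156.78°

A is at the origin; A and C share the same y with |AC| = 53.5 and C on the −x side, so C = (-53.500, 0.0000). A1 meets AC tangentially, so EC is at right angles to AC, so E = C + (0, -11.3) = (-53.500, -11.300). Since EP ⟂ PW (tangency), |EW| = √(11.3² + 34.4²) = 36.208 regardless of where P sits on A1. So W lies on both circle(A, 81.12) and circle(E, 36.208); the below-AC intersection is W = (-67.775, -44.576). P is the foot of the tangent from W: P = (-64.756, -10.308).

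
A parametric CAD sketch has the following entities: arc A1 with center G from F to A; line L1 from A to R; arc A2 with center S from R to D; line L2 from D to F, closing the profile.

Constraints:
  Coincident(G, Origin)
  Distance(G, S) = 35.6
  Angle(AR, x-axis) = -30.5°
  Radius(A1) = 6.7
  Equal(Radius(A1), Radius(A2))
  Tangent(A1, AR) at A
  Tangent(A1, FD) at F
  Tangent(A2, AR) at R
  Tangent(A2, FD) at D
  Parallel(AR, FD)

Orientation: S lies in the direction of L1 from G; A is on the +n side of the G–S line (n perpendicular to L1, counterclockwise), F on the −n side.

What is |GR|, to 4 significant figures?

36.22

Tangency of A1 to both parallel lines with radius 6.7 puts A and F at G ± 6.7·n: A = (3.401, 5.773), F = (-3.401, -5.773). Equal radii place R and D the same way about S: R = S + 6.7·n = (34.07, -12.30), D = S − 6.7·n = (27.27, -23.84). Then |GR| = |R − G| = 36.22.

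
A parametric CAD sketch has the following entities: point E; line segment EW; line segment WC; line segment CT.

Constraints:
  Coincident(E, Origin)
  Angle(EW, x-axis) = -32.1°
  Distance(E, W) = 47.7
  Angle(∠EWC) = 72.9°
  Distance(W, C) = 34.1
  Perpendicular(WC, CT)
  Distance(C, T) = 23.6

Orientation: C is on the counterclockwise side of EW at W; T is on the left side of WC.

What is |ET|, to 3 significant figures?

29.8

E is at the origin; EW runs at -32.1° with length 47.7, so W = 47.7·(cos -32.1°, sin -32.1°) = (40.4, -25.3). ∠EWC = 72.9°, so WC runs at -32.1° + (180° − 72.9°) = 75.0° from the x-axis; with |WC| = 34.1, C = W + 34.1·(cos 75.0°, sin 75.0°) = (49.2, 7.59). WC ⟂ CT; with |CT| = 23.6 on the left of WC, T = C + 23.6·(-0.966, 0.259) = (26.4, 13.7). Then |ET| = |T − E| = 29.8.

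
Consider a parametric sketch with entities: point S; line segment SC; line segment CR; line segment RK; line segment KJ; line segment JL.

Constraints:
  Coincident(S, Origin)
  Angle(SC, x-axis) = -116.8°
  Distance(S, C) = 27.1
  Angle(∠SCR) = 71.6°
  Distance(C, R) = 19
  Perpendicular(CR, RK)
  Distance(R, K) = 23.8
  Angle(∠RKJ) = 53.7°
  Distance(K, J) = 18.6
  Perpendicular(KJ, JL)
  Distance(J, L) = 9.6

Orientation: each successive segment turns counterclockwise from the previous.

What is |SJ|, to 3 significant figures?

13.7

S is at the origin; SC runs at -116.8° with length 27.1, so C = (-12.2, -24.2). ∠SCR = 71.6° gives CR at -8.40° from the x-axis; with |CR| = 19.0, R = (6.58, -27.0). The perpendicularity gives RK at right angles to CR, so RK runs at 81.6°; with |RK| = 23.8, K = (10.1, -3.42). ∠RKJ = 53.7° gives KJ at -152° from the x-axis; with |KJ| = 18.6, J = (-6.38, -12.1). Then |SJ| = |J − S| = 13.7.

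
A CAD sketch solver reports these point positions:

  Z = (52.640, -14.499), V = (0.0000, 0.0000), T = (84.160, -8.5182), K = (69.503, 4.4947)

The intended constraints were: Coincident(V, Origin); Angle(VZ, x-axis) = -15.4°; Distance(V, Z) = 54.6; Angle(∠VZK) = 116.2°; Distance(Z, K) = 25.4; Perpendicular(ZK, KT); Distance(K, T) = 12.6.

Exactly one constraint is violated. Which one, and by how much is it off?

Distance(K, T) = 12.6 — off by 7.00.

V = (0.00, 0.00) ✓; VZ at -15.40° ✓; |VZ| = 54.60 ✓; ∠VZK = 116.2° ✓; |ZK| = 25.40 ✓; ∠(ZK, KT) = 90.00° ✓; |KT| = 19.60 ✗.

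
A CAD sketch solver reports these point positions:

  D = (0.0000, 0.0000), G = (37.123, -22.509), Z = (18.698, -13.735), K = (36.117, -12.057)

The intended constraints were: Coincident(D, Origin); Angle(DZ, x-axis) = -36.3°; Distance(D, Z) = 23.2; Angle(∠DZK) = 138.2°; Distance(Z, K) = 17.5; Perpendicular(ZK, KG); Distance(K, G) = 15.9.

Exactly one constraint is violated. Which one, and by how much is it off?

Distance(K, G) = 15.9 — off by 5.40.

D = (0.00, 0.00) ✓; DZ at -36.30° ✓; |DZ| = 23.20 ✓; ∠DZK = 138.2° ✓; |ZK| = 17.50 ✓; ∠(ZK, KG) = 90.00° ✓; |KG| = 10.50 ✗.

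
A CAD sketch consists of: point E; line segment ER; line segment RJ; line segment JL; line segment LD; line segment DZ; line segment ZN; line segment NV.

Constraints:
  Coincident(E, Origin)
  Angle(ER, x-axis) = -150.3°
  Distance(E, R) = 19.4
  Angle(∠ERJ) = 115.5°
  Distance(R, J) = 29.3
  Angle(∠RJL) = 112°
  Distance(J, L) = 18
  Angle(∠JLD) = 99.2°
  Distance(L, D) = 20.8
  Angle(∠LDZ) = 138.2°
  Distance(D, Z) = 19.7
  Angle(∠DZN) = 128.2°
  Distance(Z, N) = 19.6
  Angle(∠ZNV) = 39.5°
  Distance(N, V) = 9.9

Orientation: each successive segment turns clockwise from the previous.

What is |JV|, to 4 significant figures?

32.08

E is at the origin; ER runs at -150.3° with length 19.4, so R = (-16.85, -9.612). ∠ERJ = 115.5° gives RJ at 145.2° from the x-axis; with |RJ| = 29.3, J = (-40.91, 7.110). ∠RJL = 112.0° gives JL at 77.20° from the x-axis; with |JL| = 18.0, L = (-36.92, 24.66). ∠JLD = 99.2° gives LD at -3.600° from the x-axis; with |LD| = 20.8, D = (-16.16, 23.36). ∠LDZ = 138.2° gives DZ at -45.40° from the x-axis; with |DZ| = 19.7, Z = (-2.332, 9.330). ∠DZN = 128.2° gives ZN at -97.20° from the x-axis; with |ZN| = 19.6, N = (-4.788, -10.12). ∠ZNV = 39.5° gives NV at 122.3° from the x-axis; with |NV| = 9.9, V = (-10.08, -1.748). Then |JV| = |V − J| = 32.08.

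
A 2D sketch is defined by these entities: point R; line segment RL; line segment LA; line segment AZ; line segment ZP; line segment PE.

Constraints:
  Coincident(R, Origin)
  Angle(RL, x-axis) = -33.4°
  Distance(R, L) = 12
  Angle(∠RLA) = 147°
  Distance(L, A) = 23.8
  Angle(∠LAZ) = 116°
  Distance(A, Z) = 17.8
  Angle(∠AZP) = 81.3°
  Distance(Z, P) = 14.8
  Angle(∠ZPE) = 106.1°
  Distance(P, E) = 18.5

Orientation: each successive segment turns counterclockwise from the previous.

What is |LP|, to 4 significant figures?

26.86

R is at the origin; RL runs at -33.4° with length 12.0, so L = (10.02, -6.606). ∠RLA = 147.0° gives LA at -0.4000° from the x-axis; with |LA| = 23.8, A = (33.82, -6.772). ∠LAZ = 116.0° gives AZ at 63.60° from the x-axis; with |AZ| = 17.8, Z = (41.73, 9.172). ∠AZP = 81.3° gives ZP at 162.3° from the x-axis; with |ZP| = 14.8, P = (27.63, 13.67). Then |LP| = |P − L| = 26.86.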